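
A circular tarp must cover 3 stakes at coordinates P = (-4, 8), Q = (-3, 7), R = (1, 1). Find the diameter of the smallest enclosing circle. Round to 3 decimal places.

Side lengths²: PQ² = 2, PR² = 74, QR² = 52.
Since PR² = 74 ≥ 52 + 2 = 54, the angle opposite PR is not acute, so the smallest enclosing circle has PR as diameter.
Centre = midpoint of PR = (-1.5, 4.5), r² = 74/4 = 18.5.
Diameter = 2r = 2√(18.5) ≈ 8.602.

8.602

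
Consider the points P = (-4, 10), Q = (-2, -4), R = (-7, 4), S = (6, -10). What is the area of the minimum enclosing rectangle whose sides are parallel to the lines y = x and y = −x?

In coordinates u = x + y, v = x − y the rectangle is axis-aligned; the map (x,y)→(u,v) scales areas by 2.
u-values: 6, -6, -3, -4; range = 6 − (-6) = 12.
v-values: -14, 2, -11, 16; range = 16 − (-14) = 30.
Area = (12 × 30) / 2 = 180.

180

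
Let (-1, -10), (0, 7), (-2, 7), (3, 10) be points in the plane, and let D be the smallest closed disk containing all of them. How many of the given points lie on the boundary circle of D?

By Welzl's lemma the MEC is supported by two points (diametrically opposite) or three points (on a circumcircle).
The farthest pair is (-1, -10)–(3, 10) with squared distance 416. The circle on this segment as diameter has centre (1, 0) and r² = 416/4 = 104.
Check (0, 7): distance² to centre = 50 ≤ 104, so it lies inside.
All remaining points lie in this disk, and no smaller disk contains both endpoints, so this is the minimum enclosing circle.
The points at distance exactly r from the centre are (-1, -10), (3, 10) — 2 points.

2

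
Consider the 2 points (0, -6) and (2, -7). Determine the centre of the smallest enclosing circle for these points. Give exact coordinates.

The smallest circle enclosing two points has them as diameter endpoints.
Centre = midpoint = (1, -6.5); r² = |(0, -6)−(2, -7)|²/4 = 5/4 = 1.25.
Centre = (1, -6.5).

(1, -6.5)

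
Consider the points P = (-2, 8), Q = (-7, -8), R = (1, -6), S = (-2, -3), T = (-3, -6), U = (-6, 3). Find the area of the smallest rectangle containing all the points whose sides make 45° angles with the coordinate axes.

178.5

In coordinates u = x + y, v = x − y the rectangle is axis-aligned; the map (x,y)→(u,v) scales areas by 2.
u-values: 6, -15, -5, -5, -9, -3; range = 6 − (-15) = 21.
v-values: -10, 1, 7, 1, 3, -9; range = 7 − (-10) = 17.
Area = (21 × 17) / 2 = 178.5.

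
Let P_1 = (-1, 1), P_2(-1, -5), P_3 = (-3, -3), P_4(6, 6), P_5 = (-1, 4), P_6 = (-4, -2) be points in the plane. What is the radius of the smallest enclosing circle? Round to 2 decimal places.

By Welzl's lemma the MEC is supported by two points (diametrically opposite) or three points (on a circumcircle).
The minimum enclosing circle is determined by three boundary points: P_2, P_4, P_6.
Their circumcentre is (17/9, 8/9) with r² = 3485/81.
The farthest remaining point P_3 is at distance² 3161/81 ≤ 3485/81.
r = √(3485/81) ≈ 6.56.

6.56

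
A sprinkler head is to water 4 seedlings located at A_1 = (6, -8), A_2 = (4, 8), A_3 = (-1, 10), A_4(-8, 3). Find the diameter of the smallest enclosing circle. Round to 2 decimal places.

The minimum enclosing circle is determined by three boundary points: A_1, A_3, A_4.
Their circumcentre is (1.42, 0.58) with r² = 94.5928.
The farthest remaining point A_2 is at distance² 61.7128 ≤ 94.5928.
Diameter = 2r = 2√(94.5928) ≈ 19.45.

19.45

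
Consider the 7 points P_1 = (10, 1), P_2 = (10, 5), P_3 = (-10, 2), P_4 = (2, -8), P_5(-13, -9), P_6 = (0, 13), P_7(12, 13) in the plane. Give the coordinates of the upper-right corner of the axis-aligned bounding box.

x-range [-13, 12], y-range [-9, 13].
The upper-right corner is (12, 13).

(12, 13)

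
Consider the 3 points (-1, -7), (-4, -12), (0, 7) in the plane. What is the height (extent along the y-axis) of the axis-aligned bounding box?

19

max y = 7, min y = -12, so height = 19.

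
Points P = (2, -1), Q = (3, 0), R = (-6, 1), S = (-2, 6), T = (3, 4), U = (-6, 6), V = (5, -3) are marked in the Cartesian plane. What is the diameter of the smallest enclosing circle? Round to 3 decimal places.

The minimum enclosing circle of a finite set is fixed by two of the points (as a diameter) or three (as a circumcircle).
The farthest pair is U–V with squared distance 202. The circle on this segment as diameter has centre (-0.5, 1.5) and r² = 202/4 = 50.5.
Check P: distance² to centre = 12.5 ≤ 50.5, so it lies inside.
All remaining points lie in this disk, and no smaller disk contains both endpoints, so this is the minimum enclosing circle.
Diameter = 2r = 2√(50.5) ≈ 14.213.

14.213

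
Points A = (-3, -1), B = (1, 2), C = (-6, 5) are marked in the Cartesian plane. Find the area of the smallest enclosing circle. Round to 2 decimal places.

Side lengths²: AB² = 25, AC² = 45, BC² = 58.
Since BC² = 58 < 45 + 25 = 70, the triangle is acute, so the smallest enclosing circle is the circumcircle.
Circumcentre = (-61/22, 63/22), r² = 3625/242.
Area = π·r² = π·3625/242 ≈ 47.06.

47.06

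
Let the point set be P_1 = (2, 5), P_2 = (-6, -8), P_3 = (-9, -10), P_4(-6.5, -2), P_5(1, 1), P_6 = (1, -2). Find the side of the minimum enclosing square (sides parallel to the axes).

The bounding box has width 11 and height 15.
An axis-aligned square enclosing the set must have side ≥ max(width, height).
So the minimum side is max(11, 15) = 15.

15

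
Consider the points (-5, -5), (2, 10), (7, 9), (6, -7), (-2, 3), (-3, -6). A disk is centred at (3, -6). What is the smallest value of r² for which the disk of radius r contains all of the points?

257

The required radius is the distance from (3, -6) to the farthest point.
Squared distances: 65, 257, 241, 10, 106, 36.
Maximum is 257, attained at (2, 10).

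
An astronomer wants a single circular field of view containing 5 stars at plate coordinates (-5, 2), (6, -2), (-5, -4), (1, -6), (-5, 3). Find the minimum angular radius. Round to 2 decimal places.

The minimum enclosing circle of a finite set is fixed by two of the points (as a diameter) or three (as a circumcircle).
The minimum enclosing circle is determined by three boundary points: (6, -2), (-5, -4), (-5, 3).
Their circumcentre is (1/22, -0.5) with r² = 9125/242.
The farthest remaining point (-5, 2) is at distance² 7673/242 ≤ 9125/242.
r = √(9125/242) ≈ 6.14.

6.14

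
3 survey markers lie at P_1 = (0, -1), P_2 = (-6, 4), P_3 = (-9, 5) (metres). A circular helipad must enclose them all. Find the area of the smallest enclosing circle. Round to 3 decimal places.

91.892

Side lengths²: P_1P_2² = 61, P_1P_3² = 117, P_2P_3² = 10.
Since P_1P_3² = 117 ≥ 61 + 10 = 71, the angle opposite P_1P_3 is not acute, so the smallest enclosing circle has P_1P_3 as diameter.
Centre = midpoint of P_1P_3 = (-4.5, 2), r² = 117/4 = 29.25.
Area = π·r² = π·29.25 ≈ 91.892.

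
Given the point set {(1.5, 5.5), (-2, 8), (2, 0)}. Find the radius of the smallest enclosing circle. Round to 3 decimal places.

4.472

Call the three points A, B, C in the order given.
Side lengths²: AB² = 18.5, AC² = 30.5, BC² = 80.
Since BC² = 80 ≥ 30.5 + 18.5 = 49, the angle opposite BC is not acute, so the smallest enclosing circle has BC as diameter.
Centre = midpoint of BC = (0, 4), r² = 80/4 = 20.
r = √20 ≈ 4.472.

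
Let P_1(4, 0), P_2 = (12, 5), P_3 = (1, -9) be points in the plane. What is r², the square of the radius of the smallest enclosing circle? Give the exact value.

79.25

Side lengths²: P_1P_2² = 89, P_1P_3² = 90, P_2P_3² = 317.
Since P_2P_3² = 317 ≥ 90 + 89 = 179, the angle opposite P_2P_3 is not acute, so the smallest enclosing circle has P_2P_3 as diameter.
Centre = midpoint of P_2P_3 = (6.5, -2), r² = 317/4 = 79.25.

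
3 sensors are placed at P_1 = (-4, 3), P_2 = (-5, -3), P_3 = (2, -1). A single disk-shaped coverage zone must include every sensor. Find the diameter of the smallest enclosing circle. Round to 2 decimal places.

7.98

Side lengths²: P_1P_2² = 37, P_1P_3² = 52, P_2P_3² = 53.
Since P_2P_3² = 53 < 52 + 37 = 89, the triangle is acute, so the smallest enclosing circle is the circumcircle.
Circumcentre = (-1.95, -0.425), r² = 15.933125.
Diameter = 2r = 2√(15.933125) ≈ 7.98.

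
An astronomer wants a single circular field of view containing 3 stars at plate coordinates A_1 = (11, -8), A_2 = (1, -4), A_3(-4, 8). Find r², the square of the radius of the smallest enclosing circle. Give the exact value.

120.25

Side lengths²: A_1A_2² = 116, A_1A_3² = 481, A_2A_3² = 169.
Since A_1A_3² = 481 ≥ 169 + 116 = 285, the angle opposite A_1A_3 is not acute, so the smallest enclosing circle has A_1A_3 as diameter.
Centre = midpoint of A_1A_3 = (3.5, 0), r² = 481/4 = 120.25.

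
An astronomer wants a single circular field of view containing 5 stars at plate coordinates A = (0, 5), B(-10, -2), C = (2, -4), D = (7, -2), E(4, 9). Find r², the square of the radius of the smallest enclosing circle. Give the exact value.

20605/242

By Welzl's lemma the MEC is supported by two points (diametrically opposite) or three points (on a circumcircle).
The minimum enclosing circle is determined by three boundary points: B, D, E.
Their circumcentre is (-1.5, 35/22) with r² = 20605/242.
The farthest remaining point C is at distance² 10529/242 ≤ 20605/242.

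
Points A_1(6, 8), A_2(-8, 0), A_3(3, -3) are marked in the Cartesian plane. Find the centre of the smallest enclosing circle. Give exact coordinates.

(-1, 4)

Side lengths²: A_1A_2² = 260, A_1A_3² = 130, A_2A_3² = 130.
Since A_1A_2² = 260 ≥ 130 + 130 = 260, the angle opposite A_1A_2 is not acute, so the smallest enclosing circle has A_1A_2 as diameter.
Centre = midpoint of A_1A_2 = (-1, 4), r² = 260/4 = 65.
Centre = (-1, 4).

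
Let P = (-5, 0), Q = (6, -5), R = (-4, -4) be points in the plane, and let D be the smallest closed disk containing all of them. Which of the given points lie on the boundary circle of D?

Side lengths²: PQ² = 146, PR² = 17, QR² = 101.
Since PQ² = 146 ≥ 101 + 17 = 118, the angle opposite PQ is not acute, so the smallest enclosing circle has PQ as diameter.
Centre = midpoint of PQ = (0.5, -2.5), r² = 146/4 = 36.5.
The points at distance exactly r from the centre are P, Q — 2 points.

P, Q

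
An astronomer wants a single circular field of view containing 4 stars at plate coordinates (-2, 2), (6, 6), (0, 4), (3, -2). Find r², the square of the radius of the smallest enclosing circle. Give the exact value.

The minimum enclosing circle is determined by three boundary points: (-2, 2), (6, 6), (3, -2).
Their circumcentre is (69/26, 35/13) with r² = 14965/676.
The farthest remaining point (0, 4) is at distance² 5917/676 ≤ 14965/676.

14965/676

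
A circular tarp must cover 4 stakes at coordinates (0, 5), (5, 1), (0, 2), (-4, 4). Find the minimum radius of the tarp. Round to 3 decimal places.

4.743

A smallest enclosing disk is always determined by at most three of the input points on its boundary.
The farthest pair is (5, 1)–(-4, 4) with squared distance 90. The circle on this segment as diameter has centre (0.5, 2.5) and r² = 90/4 = 22.5.
Check (0, 5): distance² to centre = 6.5 ≤ 22.5, so it lies inside.
All remaining points lie in this disk, and no smaller disk contains both endpoints, so this is the minimum enclosing circle.
r = √(22.5) ≈ 4.743.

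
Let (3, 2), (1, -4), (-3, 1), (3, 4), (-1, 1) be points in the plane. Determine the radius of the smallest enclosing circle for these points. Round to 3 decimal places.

By Welzl's lemma the MEC is supported by two points (diametrically opposite) or three points (on a circumcircle).
The minimum enclosing circle is determined by three boundary points: (1, -4), (-3, 1), (3, 4).
Their circumcentre is (8/7, 3/14) with r² = 3485/196.
The farthest remaining point (3, 2) is at distance² 1301/196 ≤ 3485/196.
r = √(3485/196) ≈ 4.217.

4.217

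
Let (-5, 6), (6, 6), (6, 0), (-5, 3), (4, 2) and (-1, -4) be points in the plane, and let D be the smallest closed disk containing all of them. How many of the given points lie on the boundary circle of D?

By Welzl's lemma the MEC is supported by two points (diametrically opposite) or three points (on a circumcircle).
The minimum enclosing circle is determined by three boundary points: (-5, 6), (6, 6), (-1, -4).
Their circumcentre is (0.5, 2.4) with r² = 43.21.
The farthest remaining point (6, 0) is at distance² 36.01 ≤ 43.21.
The points at distance exactly r from the centre are (-5, 6), (6, 6), (-1, -4) — 3 points.

3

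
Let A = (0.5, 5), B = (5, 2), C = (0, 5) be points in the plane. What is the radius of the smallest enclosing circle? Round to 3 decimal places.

Side lengths²: AB² = 29.25, AC² = 0.25, BC² = 34.
Since BC² = 34 ≥ 29.25 + 0.25 = 29.5, the angle opposite BC is not acute, so the smallest enclosing circle has BC as diameter.
Centre = midpoint of BC = (2.5, 3.5), r² = 34/4 = 8.5.
r = √(8.5) ≈ 2.915.

2.915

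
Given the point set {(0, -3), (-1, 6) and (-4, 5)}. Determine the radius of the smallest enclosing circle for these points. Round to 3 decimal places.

Call the three points A, B, C in the order given.
Side lengths²: AB² = 82, AC² = 80, BC² = 10.
Since AB² = 82 < 80 + 10 = 90, the triangle is acute, so the smallest enclosing circle is the circumcircle.
Circumcentre = (-8/7, 10/7), r² = 1025/49.
r = √(1025/49) ≈ 4.574.

4.574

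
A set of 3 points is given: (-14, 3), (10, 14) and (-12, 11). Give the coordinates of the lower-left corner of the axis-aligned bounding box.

(-14, 3)

x-range [-14, 10], y-range [3, 14].
The lower-left corner is (-14, 3).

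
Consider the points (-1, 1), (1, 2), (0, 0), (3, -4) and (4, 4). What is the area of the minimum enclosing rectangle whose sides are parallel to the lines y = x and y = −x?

40.5

In coordinates u = x + y, v = x − y the rectangle is axis-aligned; the map (x,y)→(u,v) scales areas by 2.
u-values: 0, 3, 0, -1, 8; range = 8 − (-1) = 9.
v-values: -2, -1, 0, 7, 0; range = 7 − (-2) = 9.
Area = (9 × 9) / 2 = 40.5.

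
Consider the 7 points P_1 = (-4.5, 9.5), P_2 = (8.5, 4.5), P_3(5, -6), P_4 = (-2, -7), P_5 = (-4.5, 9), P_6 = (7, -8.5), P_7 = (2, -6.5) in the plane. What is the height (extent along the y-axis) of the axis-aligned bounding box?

18

max y = 9.5, min y = -8.5, so height = 18.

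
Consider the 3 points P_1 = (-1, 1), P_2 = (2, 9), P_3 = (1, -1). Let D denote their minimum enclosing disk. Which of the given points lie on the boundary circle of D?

P_2, P_3

Side lengths²: P_1P_2² = 73, P_1P_3² = 8, P_2P_3² = 101.
Since P_2P_3² = 101 ≥ 73 + 8 = 81, the angle opposite P_2P_3 is not acute, so the smallest enclosing circle has P_2P_3 as diameter.
Centre = midpoint of P_2P_3 = (1.5, 4), r² = 101/4 = 25.25.
The points at distance exactly r from the centre are P_2, P_3 — 2 points.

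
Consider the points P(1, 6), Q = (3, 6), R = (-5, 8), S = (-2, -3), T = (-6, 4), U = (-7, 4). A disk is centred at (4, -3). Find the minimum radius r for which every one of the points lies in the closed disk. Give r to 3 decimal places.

The required radius is the distance from (4, -3) to the farthest point.
Squared distances: 90, 82, 202, 36, 149, 170.
Maximum is 202, attained at R.
r = √202 ≈ 14.213.

14.213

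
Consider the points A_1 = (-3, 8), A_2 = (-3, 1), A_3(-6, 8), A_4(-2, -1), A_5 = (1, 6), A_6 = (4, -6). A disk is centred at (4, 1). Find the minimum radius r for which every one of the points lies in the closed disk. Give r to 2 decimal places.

The required radius is the distance from (4, 1) to the farthest point.
Squared distances: 98, 49, 149, 40, 34, 49.
Maximum is 149, attained at A_3.
r = √149 ≈ 12.21.

12.21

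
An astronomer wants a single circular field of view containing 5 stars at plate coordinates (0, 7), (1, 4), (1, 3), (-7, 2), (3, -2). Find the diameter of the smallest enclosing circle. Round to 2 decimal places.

11.27

By Welzl's lemma the MEC is supported by two points (diametrically opposite) or three points (on a circumcircle).
The minimum enclosing circle is determined by three boundary points: (0, 7), (-7, 2), (3, -2).
Their circumcentre is (-18/13, 20/13) with r² = 5365/169.
The farthest remaining point (1, 4) is at distance² 1985/169 ≤ 5365/169.
Diameter = 2r = 2√(5365/169) ≈ 11.27.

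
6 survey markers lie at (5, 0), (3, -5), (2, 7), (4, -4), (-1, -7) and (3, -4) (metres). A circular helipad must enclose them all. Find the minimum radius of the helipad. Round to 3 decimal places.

7.159

By Welzl's lemma the MEC is supported by two points (diametrically opposite) or three points (on a circumcircle).
The farthest pair is (2, 7)–(-1, -7) with squared distance 205. The circle on this segment as diameter has centre (0.5, 0) and r² = 205/4 = 51.25.
Check (5, 0): distance² to centre = 20.25 ≤ 51.25, so it lies inside.
All remaining points lie in this disk, and no smaller disk contains both endpoints, so this is the minimum enclosing circle.
r = √(51.25) ≈ 7.159.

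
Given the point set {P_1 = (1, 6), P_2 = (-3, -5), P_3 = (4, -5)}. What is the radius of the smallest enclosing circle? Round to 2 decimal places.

Side lengths²: P_1P_2² = 137, P_1P_3² = 130, P_2P_3² = 49.
Since P_1P_2² = 137 < 130 + 49 = 179, the triangle is acute, so the smallest enclosing circle is the circumcircle.
Circumcentre = (0.5, -1/22), r² = 8905/242.
r = √(8905/242) ≈ 6.07.

6.07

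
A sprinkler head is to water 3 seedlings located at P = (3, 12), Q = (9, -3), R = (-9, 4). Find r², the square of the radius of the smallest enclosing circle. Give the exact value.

Side lengths²: PQ² = 261, PR² = 208, QR² = 373.
Since QR² = 373 < 261 + 208 = 469, the triangle is acute, so the smallest enclosing circle is the circumcircle.
Circumcentre = (14/19, 91/38), r² = 140621/1444.

140621/1444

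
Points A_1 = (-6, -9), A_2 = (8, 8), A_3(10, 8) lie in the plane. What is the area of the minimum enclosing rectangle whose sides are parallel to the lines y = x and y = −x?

In coordinates u = x + y, v = x − y the rectangle is axis-aligned; the map (x,y)→(u,v) scales areas by 2.
u-values: -15, 16, 18; range = 18 − (-15) = 33.
v-values: 3, 0, 2; range = 3 − 0 = 3.
Area = (33 × 3) / 2 = 49.5.

49.5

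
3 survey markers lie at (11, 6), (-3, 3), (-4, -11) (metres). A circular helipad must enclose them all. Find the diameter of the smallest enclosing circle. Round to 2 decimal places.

22.67

Call the three points A, B, C in the order given.
Side lengths²: AB² = 205, AC² = 514, BC² = 197.
Since AC² = 514 ≥ 205 + 197 = 402, the angle opposite AC is not acute, so the smallest enclosing circle has AC as diameter.
Centre = midpoint of AC = (3.5, -2.5), r² = 514/4 = 128.5.
Diameter = 2r = 2√(128.5) ≈ 22.67.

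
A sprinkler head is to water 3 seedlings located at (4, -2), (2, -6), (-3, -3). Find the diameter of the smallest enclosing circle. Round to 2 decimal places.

7.09

Call the three points A, B, C in the order given.
Side lengths²: AB² = 20, AC² = 50, BC² = 34.
Since AC² = 50 < 34 + 20 = 54, the triangle is acute, so the smallest enclosing circle is the circumcircle.
Circumcentre = (7/13, -36/13), r² = 2125/169.
Diameter = 2r = 2√(2125/169) ≈ 7.09.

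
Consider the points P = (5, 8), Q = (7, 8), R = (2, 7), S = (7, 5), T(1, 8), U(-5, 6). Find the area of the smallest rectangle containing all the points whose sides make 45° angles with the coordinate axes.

In coordinates u = x + y, v = x − y the rectangle is axis-aligned; the map (x,y)→(u,v) scales areas by 2.
u-values: 13, 15, 9, 12, 9, 1; range = 15 − 1 = 14.
v-values: -3, -1, -5, 2, -7, -11; range = 2 − (-11) = 13.
Area = (14 × 13) / 2 = 91.

91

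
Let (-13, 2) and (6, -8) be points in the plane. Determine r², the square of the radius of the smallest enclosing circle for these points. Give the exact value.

115.25

The smallest circle enclosing two points has them as diameter endpoints.
Centre = midpoint = (-3.5, -3); r² = |(-13, 2)−(6, -8)|²/4 = 461/4 = 115.25.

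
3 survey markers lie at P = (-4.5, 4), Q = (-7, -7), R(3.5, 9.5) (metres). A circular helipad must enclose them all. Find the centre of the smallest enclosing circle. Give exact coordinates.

(-1.75, 1.25)

Side lengths²: PQ² = 127.25, PR² = 94.25, QR² = 382.5.
Since QR² = 382.5 ≥ 127.25 + 94.25 = 221.5, the angle opposite QR is not acute, so the smallest enclosing circle has QR as diameter.
Centre = midpoint of QR = (-1.75, 1.25), r² = 382.5/4 = 95.625.
Centre = (-1.75, 1.25).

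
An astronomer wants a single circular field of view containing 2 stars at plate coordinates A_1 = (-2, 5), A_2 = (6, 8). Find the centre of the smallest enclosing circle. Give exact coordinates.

(2, 6.5)

The smallest circle enclosing two points has them as diameter endpoints.
Centre = midpoint = (2, 6.5); r² = |A_1A_2|²/4 = 73/4 = 18.25.
Centre = (2, 6.5).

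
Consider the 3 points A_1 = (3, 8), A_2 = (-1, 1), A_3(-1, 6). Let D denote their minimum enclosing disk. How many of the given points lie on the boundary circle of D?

2

Side lengths²: A_1A_2² = 65, A_1A_3² = 20, A_2A_3² = 25.
Since A_1A_2² = 65 ≥ 25 + 20 = 45, the angle opposite A_1A_2 is not acute, so the smallest enclosing circle has A_1A_2 as diameter.
Centre = midpoint of A_1A_2 = (1, 4.5), r² = 65/4 = 16.25.
The points at distance exactly r from the centre are A_1, A_2 — 2 points.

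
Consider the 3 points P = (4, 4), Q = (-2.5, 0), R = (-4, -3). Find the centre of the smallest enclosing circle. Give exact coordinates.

Side lengths²: PQ² = 58.25, PR² = 113, QR² = 11.25.
Since PR² = 113 ≥ 58.25 + 11.25 = 69.5, the angle opposite PR is not acute, so the smallest enclosing circle has PR as diameter.
Centre = midpoint of PR = (0, 0.5), r² = 113/4 = 28.25.
Centre = (0, 0.5).

(0, 0.5)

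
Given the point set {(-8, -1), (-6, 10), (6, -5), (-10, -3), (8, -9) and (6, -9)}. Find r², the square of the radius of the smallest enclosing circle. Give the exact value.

139.25

A smallest enclosing disk is always determined by at most three of the input points on its boundary.
The farthest pair is (-6, 10)–(8, -9) with squared distance 557. The circle on this segment as diameter has centre (1, 0.5) and r² = 557/4 = 139.25.
Check (-8, -1): distance² to centre = 83.25 ≤ 139.25, so it lies inside.
All remaining points lie in this disk, and no smaller disk contains both endpoints, so this is the minimum enclosing circle.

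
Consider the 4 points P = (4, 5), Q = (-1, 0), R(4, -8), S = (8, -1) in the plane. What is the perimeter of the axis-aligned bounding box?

Width = max x − min x = 8 − (-1) = 9.
Height = max y − min y = 5 − (-8) = 13.
Perimeter = 2(9 + 13) = 44.

44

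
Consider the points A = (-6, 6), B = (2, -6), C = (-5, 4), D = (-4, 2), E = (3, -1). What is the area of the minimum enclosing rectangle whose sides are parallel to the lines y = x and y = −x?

In coordinates u = x + y, v = x − y the rectangle is axis-aligned; the map (x,y)→(u,v) scales areas by 2.
u-values: 0, -4, -1, -2, 2; range = 2 − (-4) = 6.
v-values: -12, 8, -9, -6, 4; range = 8 − (-12) = 20.
Area = (6 × 20) / 2 = 60.

60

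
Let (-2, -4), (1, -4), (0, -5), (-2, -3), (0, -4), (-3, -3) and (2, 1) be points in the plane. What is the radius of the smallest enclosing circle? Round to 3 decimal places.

The minimum enclosing circle is determined by three boundary points: (0, -5), (-3, -3), (2, 1).
Their circumcentre is (1/22, -37/22) with r² = 2665/242.
The farthest remaining point (-2, -4) is at distance² 2313/242 ≤ 2665/242.
r = √(2665/242) ≈ 3.318.

3.318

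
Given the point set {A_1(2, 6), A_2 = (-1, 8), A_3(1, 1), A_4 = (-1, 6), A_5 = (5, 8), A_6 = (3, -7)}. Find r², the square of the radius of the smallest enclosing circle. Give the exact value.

A smallest enclosing disk is always determined by at most three of the input points on its boundary.
The minimum enclosing circle is determined by three boundary points: A_2, A_5, A_6.
Their circumcentre is (2, 23/30) with r² = 55189/900.
The farthest remaining point A_4 is at distance² 32749/900 ≤ 55189/900.

55189/900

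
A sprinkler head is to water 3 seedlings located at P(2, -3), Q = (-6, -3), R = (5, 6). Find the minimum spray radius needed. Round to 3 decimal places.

7.106

Side lengths²: PQ² = 64, PR² = 90, QR² = 202.
Since QR² = 202 ≥ 90 + 64 = 154, the angle opposite QR is not acute, so the smallest enclosing circle has QR as diameter.
Centre = midpoint of QR = (-0.5, 1.5), r² = 202/4 = 50.5.
r = √(50.5) ≈ 7.106.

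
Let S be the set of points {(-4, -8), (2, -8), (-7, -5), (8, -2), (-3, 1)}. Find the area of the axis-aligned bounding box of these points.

135

x ranges over [-7, 8], width 15.
y ranges over [-8, 1], height 9.
Area = 15 × 9 = 135.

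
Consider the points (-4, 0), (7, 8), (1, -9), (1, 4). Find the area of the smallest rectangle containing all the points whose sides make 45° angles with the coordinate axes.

In coordinates u = x + y, v = x − y the rectangle is axis-aligned; the map (x,y)→(u,v) scales areas by 2.
u-values: -4, 15, -8, 5; range = 15 − (-8) = 23.
v-values: -4, -1, 10, -3; range = 10 − (-4) = 14.
Area = (23 × 14) / 2 = 161.

161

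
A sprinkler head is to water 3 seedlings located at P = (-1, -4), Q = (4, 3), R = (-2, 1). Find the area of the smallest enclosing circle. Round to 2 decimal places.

Side lengths²: PQ² = 74, PR² = 26, QR² = 40.
Since PQ² = 74 ≥ 40 + 26 = 66, the angle opposite PQ is not acute, so the smallest enclosing circle has PQ as diameter.
Centre = midpoint of PQ = (1.5, -0.5), r² = 74/4 = 18.5.
Area = π·r² = π·18.5 ≈ 58.12.

58.12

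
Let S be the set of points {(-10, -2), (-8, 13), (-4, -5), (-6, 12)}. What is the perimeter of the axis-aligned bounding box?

Width = max x − min x = -4 − (-10) = 6.
Height = max y − min y = 13 − (-5) = 18.
Perimeter = 2(6 + 18) = 48.

48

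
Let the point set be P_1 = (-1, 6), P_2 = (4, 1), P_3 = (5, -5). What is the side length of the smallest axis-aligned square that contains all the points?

The bounding box has width 6 and height 11.
An axis-aligned square enclosing the set must have side ≥ max(width, height).
So the minimum side is max(6, 11) = 11.

11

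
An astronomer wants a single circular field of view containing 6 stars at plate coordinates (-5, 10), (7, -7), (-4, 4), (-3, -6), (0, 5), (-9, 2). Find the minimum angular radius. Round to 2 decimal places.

The minimum enclosing circle of a finite set is fixed by two of the points (as a diameter) or three (as a circumcircle).
The farthest pair is (-5, 10)–(7, -7) with squared distance 433. The circle on this segment as diameter has centre (1, 1.5) and r² = 433/4 = 108.25.
Check (-4, 4): distance² to centre = 31.25 ≤ 108.25, so it lies inside.
All remaining points lie in this disk, and no smaller disk contains both endpoints, so this is the minimum enclosing circle.
r = √(108.25) ≈ 10.40.

10.40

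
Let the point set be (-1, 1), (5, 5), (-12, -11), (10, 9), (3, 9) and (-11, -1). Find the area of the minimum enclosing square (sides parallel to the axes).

484

The bounding box has width 22 and height 20.
An axis-aligned square enclosing the set must have side ≥ max(width, height).
So the minimum side is max(22, 20) = 22.
Area = 22² = 484.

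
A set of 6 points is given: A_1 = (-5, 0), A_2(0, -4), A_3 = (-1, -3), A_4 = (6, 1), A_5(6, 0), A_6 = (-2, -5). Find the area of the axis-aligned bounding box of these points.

66

x ranges over [-5, 6], width 11.
y ranges over [-5, 1], height 6.
Area = 11 × 6 = 66.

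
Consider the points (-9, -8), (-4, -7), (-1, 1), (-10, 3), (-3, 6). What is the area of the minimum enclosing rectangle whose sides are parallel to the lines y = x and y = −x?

In coordinates u = x + y, v = x − y the rectangle is axis-aligned; the map (x,y)→(u,v) scales areas by 2.
u-values: -17, -11, 0, -7, 3; range = 3 − (-17) = 20.
v-values: -1, 3, -2, -13, -9; range = 3 − (-13) = 16.
Area = (20 × 16) / 2 = 160.

160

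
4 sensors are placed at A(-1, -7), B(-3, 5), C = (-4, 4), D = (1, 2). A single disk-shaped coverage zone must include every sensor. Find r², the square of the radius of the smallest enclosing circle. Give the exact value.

37

By Welzl's lemma the MEC is supported by two points (diametrically opposite) or three points (on a circumcircle).
The farthest pair is A–B with squared distance 148. The circle on this segment as diameter has centre (-2, -1) and r² = 148/4 = 37.
Check C: distance² to centre = 29 ≤ 37, so it lies inside.
All remaining points lie in this disk, and no smaller disk contains both endpoints, so this is the minimum enclosing circle.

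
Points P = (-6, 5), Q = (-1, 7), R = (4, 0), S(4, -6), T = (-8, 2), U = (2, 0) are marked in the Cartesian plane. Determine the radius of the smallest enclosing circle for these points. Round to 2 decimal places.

The minimum enclosing circle is determined by three boundary points: Q, S, T.
Their circumcentre is (-28/29, -13/29) with r² = 46657/841.
The farthest remaining point P is at distance² 46280/841 ≤ 46657/841.
r = √(46657/841) ≈ 7.45.

7.45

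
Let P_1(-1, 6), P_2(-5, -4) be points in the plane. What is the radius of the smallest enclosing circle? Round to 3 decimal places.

The smallest circle enclosing two points has them as diameter endpoints.
Centre = midpoint = (-3, 1); r² = |P_1P_2|²/4 = 116/4 = 29.
r = √29 ≈ 5.385.

5.385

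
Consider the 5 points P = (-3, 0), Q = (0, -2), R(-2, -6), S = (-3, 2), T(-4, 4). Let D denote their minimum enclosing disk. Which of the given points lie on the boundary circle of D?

A smallest enclosing disk is always determined by at most three of the input points on its boundary.
The farthest pair is R–T with squared distance 104. The circle on this segment as diameter has centre (-3, -1) and r² = 104/4 = 26.
Check P: distance² to centre = 1 ≤ 26, so it lies inside.
All remaining points lie in this disk, and no smaller disk contains both endpoints, so this is the minimum enclosing circle.
The points at distance exactly r from the centre are R, T — 2 points.

R, T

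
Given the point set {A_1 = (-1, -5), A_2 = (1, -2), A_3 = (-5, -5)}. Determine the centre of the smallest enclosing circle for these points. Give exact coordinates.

(-2, -3.5)

Side lengths²: A_1A_2² = 13, A_1A_3² = 16, A_2A_3² = 45.
Since A_2A_3² = 45 ≥ 16 + 13 = 29, the angle opposite A_2A_3 is not acute, so the smallest enclosing circle has A_2A_3 as diameter.
Centre = midpoint of A_2A_3 = (-2, -3.5), r² = 45/4 = 11.25.
Centre = (-2, -3.5).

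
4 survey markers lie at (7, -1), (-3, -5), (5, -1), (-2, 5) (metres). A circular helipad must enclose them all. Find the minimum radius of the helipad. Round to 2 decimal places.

The minimum enclosing circle is determined by three boundary points: (7, -1), (-3, -5), (-2, 5).
Their circumcentre is (0.9375, -0.34375) with r² = 37.1845703125.
The farthest remaining point (5, -1) is at distance² 16.9345703125 ≤ 37.1845703125.
r = √(37.1845703125) ≈ 6.10.

6.10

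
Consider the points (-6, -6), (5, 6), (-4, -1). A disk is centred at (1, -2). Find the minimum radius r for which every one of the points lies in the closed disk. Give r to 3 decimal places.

8.944

The required radius is the distance from (1, -2) to the farthest point.
Squared distances: 65, 80, 26.
Maximum is 80, attained at (5, 6).
r = √80 ≈ 8.944.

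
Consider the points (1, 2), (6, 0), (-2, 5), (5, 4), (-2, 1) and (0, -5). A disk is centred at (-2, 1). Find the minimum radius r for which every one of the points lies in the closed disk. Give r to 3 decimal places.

The required radius is the distance from (-2, 1) to the farthest point.
Squared distances: 10, 65, 16, 58, 0, 40.
Maximum is 65, attained at (6, 0).
r = √65 ≈ 8.062.

8.062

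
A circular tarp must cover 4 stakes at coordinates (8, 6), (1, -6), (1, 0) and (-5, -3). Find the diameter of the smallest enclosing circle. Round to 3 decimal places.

The minimum enclosing circle of a finite set is fixed by two of the points (as a diameter) or three (as a circumcircle).
The farthest pair is (8, 6)–(-5, -3) with squared distance 250. The circle on this segment as diameter has centre (1.5, 1.5) and r² = 250/4 = 62.5.
Check (1, -6): distance² to centre = 56.5 ≤ 62.5, so it lies inside.
All remaining points lie in this disk, and no smaller disk contains both endpoints, so this is the minimum enclosing circle.
Diameter = 2r = 2√(62.5) ≈ 15.811.

15.811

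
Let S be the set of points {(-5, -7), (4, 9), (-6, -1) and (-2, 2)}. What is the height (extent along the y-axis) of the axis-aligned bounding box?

max y = 9, min y = -7, so height = 16.

16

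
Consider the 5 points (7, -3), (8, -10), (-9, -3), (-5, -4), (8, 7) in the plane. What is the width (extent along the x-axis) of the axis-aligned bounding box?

17

max x = 8, min x = -9, so width = 17.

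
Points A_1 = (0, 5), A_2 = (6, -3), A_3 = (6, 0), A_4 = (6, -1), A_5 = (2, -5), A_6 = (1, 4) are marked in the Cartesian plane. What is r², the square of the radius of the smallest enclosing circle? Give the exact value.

A smallest enclosing disk is always determined by at most three of the input points on its boundary.
The minimum enclosing circle is determined by three boundary points: A_1, A_2, A_5.
Their circumcentre is (21/11, 2/11) with r² = 3250/121.
The farthest remaining point A_4 is at distance² 2194/121 ≤ 3250/121.

3250/121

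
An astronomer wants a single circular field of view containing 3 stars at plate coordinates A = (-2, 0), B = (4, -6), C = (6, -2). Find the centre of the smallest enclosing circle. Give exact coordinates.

Side lengths²: AB² = 72, AC² = 68, BC² = 20.
Since AB² = 72 < 68 + 20 = 88, the triangle is acute, so the smallest enclosing circle is the circumcircle.
Circumcentre = (5/3, -7/3), r² = 170/9.
Centre = (5/3, -7/3).

(5/3, -7/3)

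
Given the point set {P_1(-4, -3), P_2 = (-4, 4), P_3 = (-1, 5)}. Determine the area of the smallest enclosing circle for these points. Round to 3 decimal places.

57.334

Side lengths²: P_1P_2² = 49, P_1P_3² = 73, P_2P_3² = 10.
Since P_1P_3² = 73 ≥ 49 + 10 = 59, the angle opposite P_1P_3 is not acute, so the smallest enclosing circle has P_1P_3 as diameter.
Centre = midpoint of P_1P_3 = (-2.5, 1), r² = 73/4 = 18.25.
Area = π·r² = π·18.25 ≈ 57.334.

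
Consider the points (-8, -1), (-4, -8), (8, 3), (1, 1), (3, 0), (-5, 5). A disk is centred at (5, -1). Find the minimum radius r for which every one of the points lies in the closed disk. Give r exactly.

13

The required radius is the distance from (5, -1) to the farthest point.
Squared distances: 169, 130, 25, 20, 5, 136.
Maximum is 169, attained at (-8, -1).
r = √169 = 13.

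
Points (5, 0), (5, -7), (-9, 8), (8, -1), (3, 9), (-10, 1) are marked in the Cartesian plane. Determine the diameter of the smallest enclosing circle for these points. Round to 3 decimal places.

20.518

The minimum enclosing circle of a finite set is fixed by two of the points (as a diameter) or three (as a circumcircle).
The farthest pair is (5, -7)–(-9, 8) with squared distance 421. The circle on this segment as diameter has centre (-2, 0.5) and r² = 421/4 = 105.25.
Check (5, 0): distance² to centre = 49.25 ≤ 105.25, so it lies inside.
All remaining points lie in this disk, and no smaller disk contains both endpoints, so this is the minimum enclosing circle.
Diameter = 2r = 2√(105.25) ≈ 20.518.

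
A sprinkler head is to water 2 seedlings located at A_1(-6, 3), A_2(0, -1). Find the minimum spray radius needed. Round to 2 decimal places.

The smallest circle enclosing two points has them as diameter endpoints.
Centre = midpoint = (-3, 1); r² = |A_1A_2|²/4 = 52/4 = 13.
r = √13 ≈ 3.61.

3.61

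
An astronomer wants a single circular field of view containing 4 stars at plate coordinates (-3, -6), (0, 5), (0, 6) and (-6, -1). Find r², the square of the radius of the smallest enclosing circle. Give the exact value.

38.25

A smallest enclosing disk is always determined by at most three of the input points on its boundary.
The farthest pair is (-3, -6)–(0, 6) with squared distance 153. The circle on this segment as diameter has centre (-1.5, 0) and r² = 153/4 = 38.25.
Check (0, 5): distance² to centre = 27.25 ≤ 38.25, so it lies inside.
All remaining points lie in this disk, and no smaller disk contains both endpoints, so this is the minimum enclosing circle.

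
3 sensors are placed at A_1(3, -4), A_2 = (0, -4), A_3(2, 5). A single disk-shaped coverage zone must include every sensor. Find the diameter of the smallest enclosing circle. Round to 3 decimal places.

Side lengths²: A_1A_2² = 9, A_1A_3² = 82, A_2A_3² = 85.
Since A_2A_3² = 85 < 82 + 9 = 91, the triangle is acute, so the smallest enclosing circle is the circumcircle.
Circumcentre = (1.5, 7/18), r² = 3485/162.
Diameter = 2r = 2√(3485/162) ≈ 9.276.

9.276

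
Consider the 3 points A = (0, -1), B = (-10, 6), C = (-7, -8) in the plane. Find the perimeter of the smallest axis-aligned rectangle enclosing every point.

Width = max x − min x = 0 − (-10) = 10.
Height = max y − min y = 6 − (-8) = 14.
Perimeter = 2(10 + 14) = 48.

48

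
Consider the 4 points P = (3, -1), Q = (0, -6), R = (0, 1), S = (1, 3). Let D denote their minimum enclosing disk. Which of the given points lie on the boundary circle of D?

The minimum enclosing circle of a finite set is fixed by two of the points (as a diameter) or three (as a circumcircle).
The farthest pair is Q–S with squared distance 82. The circle on this segment as diameter has centre (0.5, -1.5) and r² = 82/4 = 20.5.
Check P: distance² to centre = 6.5 ≤ 20.5, so it lies inside.
All remaining points lie in this disk, and no smaller disk contains both endpoints, so this is the minimum enclosing circle.
The points at distance exactly r from the centre are Q, S — 2 points.

Q, S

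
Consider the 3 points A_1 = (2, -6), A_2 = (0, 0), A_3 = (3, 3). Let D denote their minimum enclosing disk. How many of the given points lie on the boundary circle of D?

2

Side lengths²: A_1A_2² = 40, A_1A_3² = 82, A_2A_3² = 18.
Since A_1A_3² = 82 ≥ 40 + 18 = 58, the angle opposite A_1A_3 is not acute, so the smallest enclosing circle has A_1A_3 as diameter.
Centre = midpoint of A_1A_3 = (2.5, -1.5), r² = 82/4 = 20.5.
The points at distance exactly r from the centre are A_1, A_3 — 2 points.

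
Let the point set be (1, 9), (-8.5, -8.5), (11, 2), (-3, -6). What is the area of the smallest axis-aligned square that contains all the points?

The bounding box has width 19.5 and height 17.5.
An axis-aligned square enclosing the set must have side ≥ max(width, height).
So the minimum side is max(19.5, 17.5) = 19.5.
Area = 19.5² = 380.25.

380.25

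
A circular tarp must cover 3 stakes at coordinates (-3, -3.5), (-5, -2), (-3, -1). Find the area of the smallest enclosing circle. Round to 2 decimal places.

Call the three points A, B, C in the order given.
Side lengths²: AB² = 6.25, AC² = 6.25, BC² = 5.
Since AC² = 6.25 < 6.25 + 5 = 11.25, the triangle is acute, so the smallest enclosing circle is the circumcircle.
Circumcentre = (-3.625, -2.25), r² = 1.953125.
Area = π·r² = π·1.953125 ≈ 6.14.

6.14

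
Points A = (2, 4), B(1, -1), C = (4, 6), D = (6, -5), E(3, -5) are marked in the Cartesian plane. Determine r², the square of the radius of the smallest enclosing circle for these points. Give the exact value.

7625/242

The minimum enclosing circle is determined by three boundary points: C, D, E.
Their circumcentre is (4.5, 9/22) with r² = 7625/242.
The farthest remaining point A is at distance² 4633/242 ≤ 7625/242.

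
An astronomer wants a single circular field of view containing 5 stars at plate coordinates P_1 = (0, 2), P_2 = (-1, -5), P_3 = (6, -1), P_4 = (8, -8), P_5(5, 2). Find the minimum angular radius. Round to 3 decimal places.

The minimum enclosing circle of a finite set is fixed by two of the points (as a diameter) or three (as a circumcircle).
The farthest pair is P_1–P_4 with squared distance 164. The circle on this segment as diameter has centre (4, -3) and r² = 164/4 = 41.
Check P_2: distance² to centre = 29 ≤ 41, so it lies inside.
All remaining points lie in this disk, and no smaller disk contains both endpoints, so this is the minimum enclosing circle.
r = √41 ≈ 6.403.

6.403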